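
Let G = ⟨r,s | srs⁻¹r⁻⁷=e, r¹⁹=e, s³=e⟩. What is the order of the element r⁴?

Compute successive powers until reaching e:
  (r⁴)¹ = r⁴, (r⁴)² = r⁸, (r⁴)³ = r¹², (r⁴)⁴ = r¹⁶, (r⁴)⁵ = r, (r⁴)⁶ = r⁵, (r⁴)⁷ = r⁹, (r⁴)⁸ = r¹³, (r⁴)⁹ = r¹⁷, (r⁴)¹⁰ = r², (r⁴)¹¹ = r⁶, (r⁴)¹² = r¹⁰, (r⁴)¹³ = r¹⁴, (r⁴)¹⁴ = r¹⁸, (r⁴)¹⁵ = r³, (r⁴)¹⁶ = r⁷, (r⁴)¹⁷ = r¹¹, (r⁴)¹⁸ = r¹⁵, (r⁴)¹⁹ = e.
The smallest positive k with (r⁴)ᵏ = e is 19.

Answer: 19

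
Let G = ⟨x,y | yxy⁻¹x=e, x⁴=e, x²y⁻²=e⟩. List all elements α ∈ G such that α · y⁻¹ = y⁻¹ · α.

⟨y⁻¹⟩ ⊆ C_G(y⁻¹) since powers of y⁻¹ commute with y⁻¹; so |C_G(y⁻¹)| ≥ |⟨y⁻¹⟩| = 4.
By orbit–stabilizer, |C_G(y⁻¹)| = |G| / |conj. class of y⁻¹| = 8 / 2 = 4.
The 4 elements commuting with y⁻¹ are {e, x², y, y⁻¹}.

Answer: {e, x², y, y⁻¹}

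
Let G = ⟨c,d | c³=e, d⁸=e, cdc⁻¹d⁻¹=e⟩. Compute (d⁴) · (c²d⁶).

Compute (d⁴) · (c²d⁶) by multiplying left to right and reducing via the relations at each step:
  (d⁴) · c² = c²d⁴
  (c²d⁴) · d⁶ = c²d²

Answer: c²d²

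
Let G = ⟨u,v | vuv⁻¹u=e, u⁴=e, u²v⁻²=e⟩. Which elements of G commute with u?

⟨u⟩ ⊆ C_G(u) since powers of u commute with u; so |C_G(u)| ≥ |⟨u⟩| = 4.
By orbit–stabilizer, |C_G(u)| = |G| / |conj. class of u| = 8 / 2 = 4.
The 4 elements commuting with u are {e, u, u², u³}.

Answer: {e, u, u², u³}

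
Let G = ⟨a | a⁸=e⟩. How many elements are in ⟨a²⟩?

|⟨a²⟩| equals the order of a². Compute successive powers until reaching e:
  (a²)¹ = a², (a²)² = a⁴, (a²)³ = a⁶, (a²)⁴ = e.
The smallest positive k with (a²)ᵏ = e is 4, so |⟨a²⟩| = 4.

Answer: 4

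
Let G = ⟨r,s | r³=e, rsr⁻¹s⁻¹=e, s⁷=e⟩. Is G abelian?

Each pair of generators commutes: r·s = rs = s·r. Since the generators pairwise commute, every element of G commutes with every other, so G is abelian.

Answer: Yes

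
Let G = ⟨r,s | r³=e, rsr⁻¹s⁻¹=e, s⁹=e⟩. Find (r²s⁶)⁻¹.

The order of (r²s⁶) is 3 (smallest k with (r²s⁶)ᵏ = e), so (r²s⁶)⁻¹ = (r²s⁶)² = rs³.
Check: (r²s⁶) · (rs³) → (r²s⁶) · r = s⁶;   (s⁶) · s³ = e, giving e as required.

Answer: rs³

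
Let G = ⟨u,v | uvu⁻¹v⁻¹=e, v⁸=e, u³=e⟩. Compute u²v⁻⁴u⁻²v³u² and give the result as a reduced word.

Multiply left to right, reducing at each step:
  (u²) · v⁻⁴ = u²v⁴
  (u²v⁴) · u⁻² = v⁴
  (v⁴) · v³ = v⁷
  (v⁷) · u² = u²v⁷

Answer: u²v⁷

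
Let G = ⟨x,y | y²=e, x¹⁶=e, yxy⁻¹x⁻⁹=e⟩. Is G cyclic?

Every cyclic group is abelian. But x·y = xy while y·x = x⁹y, so x·y ≠ y·x and G is not abelian. Hence G is not cyclic.

Answer: No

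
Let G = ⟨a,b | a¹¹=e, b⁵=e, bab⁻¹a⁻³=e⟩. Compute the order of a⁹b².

Compute successive powers until reaching e:
  (a⁹b²)¹ = a⁹b², (a⁹b²)² = a²b⁴, (a⁹b²)³ = a⁵b, (a⁹b²)⁴ = a¹⁰b³, (a⁹b²)⁵ = e.
The smallest positive k with (a⁹b²)ᵏ = e is 5.

Answer: 5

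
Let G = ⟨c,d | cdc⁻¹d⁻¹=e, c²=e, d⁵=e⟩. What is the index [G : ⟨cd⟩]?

First find ord(cd) by computing successive powers:
  (cd)¹ = cd, (cd)² = d², (cd)³ = cd³, (cd)⁴ = d⁴, (cd)⁵ = c, (cd)⁶ = d, (cd)⁷ = cd², (cd)⁸ = d³, (cd)⁹ = cd⁴, (cd)¹⁰ = e.
So |⟨cd⟩| = ord(cd) = 10. With |G| = 10, by Lagrange [G : ⟨cd⟩] = 10/10 = 1.

Answer: 1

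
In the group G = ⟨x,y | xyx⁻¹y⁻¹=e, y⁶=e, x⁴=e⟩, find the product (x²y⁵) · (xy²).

Compute (x²y⁵) · (xy²) by multiplying left to right and reducing via the relations at each step:
  (x²y⁵) · x = x³y⁵
  (x³y⁵) · y² = x³y

Answer: x³y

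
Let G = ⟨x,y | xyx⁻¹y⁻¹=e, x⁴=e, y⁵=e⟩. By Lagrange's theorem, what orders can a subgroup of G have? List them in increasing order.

|G| = 20 = 2² · 5. By Lagrange's theorem the order of any subgroup divides 20; the divisors of 20 are 1, 2, 4, 5, 10, 20.

Answer: 1, 2, 4, 5, 10, 20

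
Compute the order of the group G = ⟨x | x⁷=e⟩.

G is generated by a single element, so G is cyclic. The relator gives x⁷ = e and no smaller power is forced to be e, so the 7 powers {e, x, x², x³, x⁴, x⁵, x⁶} are distinct. Hence |G| = 7.

Answer: 7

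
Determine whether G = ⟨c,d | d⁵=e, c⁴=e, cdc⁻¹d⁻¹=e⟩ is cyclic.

|G| = 20. The element cd has order 20 (its powers give 20 distinct elements), so ⟨cd⟩ = G and G is cyclic.

Answer: Yes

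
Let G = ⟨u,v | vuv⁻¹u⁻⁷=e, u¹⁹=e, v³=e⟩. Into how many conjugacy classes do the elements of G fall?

The conjugacy classes (representative and size) are:
  [e] (size 1), [u¹¹] (size 3), [u¹⁴] (size 3), [u⁶] (size 3), [u¹⁷] (size 3), [u¹²] (size 3), [u¹⁰] (size 3), [u²v] (size 19), [u¹⁸v²] (size 19).
Class equation: 1 + 3 + 3 + 3 + 3 + 3 + 3 + 19 + 19 = 57 = |G|. So G has 9 conjugacy classes.

Answer: 9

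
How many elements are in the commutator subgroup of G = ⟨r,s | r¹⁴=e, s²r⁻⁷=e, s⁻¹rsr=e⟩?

G' = [G, G] is generated by all commutators. The generator-pair commutators are: [r, s] = r².
The subgroup they normally generate is {e, r², r⁴, r⁶, r⁸, r¹⁰, r¹²}, of order 7.
Check: |G/G'| = 28/7 = 4 is the order of the abelianisation.

Answer: 7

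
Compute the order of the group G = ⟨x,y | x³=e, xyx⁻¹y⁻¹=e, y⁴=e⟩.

Enumerate words in the generators, reducing via the relations: the distinct elements are
  {e, x, y, xy, x², y², y³, xy², xy³, x²y, x²y², x²y³}.
No further products give new elements, so |G| = 12.

Answer: 12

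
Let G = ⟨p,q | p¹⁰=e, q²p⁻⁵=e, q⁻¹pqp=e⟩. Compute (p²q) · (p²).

Compute (p²q) · (p²) by multiplying left to right and reducing via the relations at each step:
  (p²q) · p² = q

Answer: q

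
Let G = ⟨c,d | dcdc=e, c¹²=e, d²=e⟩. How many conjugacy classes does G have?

The conjugacy classes (representative and size) are:
  [e] (size 1), [c¹¹] (size 2), [c²] (size 2), [c⁹] (size 2), [c⁴] (size 2), [c⁵] (size 2), [c⁶] (size 1), [d] (size 6), [cd] (size 6).
Class equation: 1 + 2 + 2 + 2 + 2 + 2 + 1 + 6 + 6 = 24 = |G|. So G has 9 conjugacy classes.

Answer: 9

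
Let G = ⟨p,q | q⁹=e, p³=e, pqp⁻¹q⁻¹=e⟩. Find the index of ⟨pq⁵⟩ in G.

First find ord(pq⁵) by computing successive powers:
  (pq⁵)¹ = pq⁵, (pq⁵)² = p²q, (pq⁵)³ = q⁶, (pq⁵)⁴ = pq², (pq⁵)⁵ = p²q⁷, (pq⁵)⁶ = q³, (pq⁵)⁷ = pq⁸, (pq⁵)⁸ = p²q⁴, (pq⁵)⁹ = e.
So |⟨pq⁵⟩| = ord(pq⁵) = 9. With |G| = 27, by Lagrange [G : ⟨pq⁵⟩] = 27/9 = 3.

Answer: 3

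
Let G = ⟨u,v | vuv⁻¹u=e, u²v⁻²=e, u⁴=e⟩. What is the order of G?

Enumerate words in the generators, reducing via the relations: the distinct elements are
  {e, u, v, uv, u², u³, v⁻¹, uv⁻¹}.
No further products give new elements, so |G| = 8.

Answer: 8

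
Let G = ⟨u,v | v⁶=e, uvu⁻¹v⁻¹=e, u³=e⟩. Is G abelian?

Each pair of generators commutes: u·v = uv = v·u. Since the generators pairwise commute, every element of G commutes with every other, so G is abelian.

Answer: Yes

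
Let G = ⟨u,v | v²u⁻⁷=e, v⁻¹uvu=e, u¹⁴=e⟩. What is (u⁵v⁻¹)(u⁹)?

Compute (u⁵v⁻¹) · (u⁹) by multiplying left to right and reducing via the relations at each step:
  (u⁵v⁻¹) · u⁹ = u³v

Answer: u³v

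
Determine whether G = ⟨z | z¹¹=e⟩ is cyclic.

|G| = 11. The element z has order 11 (its powers give 11 distinct elements), so ⟨z⟩ = G and G is cyclic.

Answer: Yes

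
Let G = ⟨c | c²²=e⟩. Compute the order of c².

Compute successive powers until reaching e:
  (c²)¹ = c², (c²)² = c⁴, (c²)³ = c⁶, (c²)⁴ = c⁸, (c²)⁵ = c¹⁰, (c²)⁶ = c¹², (c²)⁷ = c¹⁴, (c²)⁸ = c¹⁶, (c²)⁹ = c¹⁸, (c²)¹⁰ = c²⁰, (c²)¹¹ = e.
The smallest positive k with (c²)ᵏ = e is 11.

Answer: 11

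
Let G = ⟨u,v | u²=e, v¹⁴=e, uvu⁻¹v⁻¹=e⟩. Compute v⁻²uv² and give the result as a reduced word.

Multiply left to right, reducing at each step:
  (v¹²) · u = uv¹²
  (uv¹²) · v² = u

Answer: u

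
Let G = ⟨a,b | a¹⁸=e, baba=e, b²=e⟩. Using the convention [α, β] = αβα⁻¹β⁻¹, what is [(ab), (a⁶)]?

[(ab), (a⁶)] = (ab)·(a⁶)·(ab)⁻¹·(a⁶)⁻¹.
  (ab) · (a⁶) = a¹³b
  (a¹³b) · (ab) = a¹²
  (a¹²) · (a¹²) = a⁶

Answer: a⁶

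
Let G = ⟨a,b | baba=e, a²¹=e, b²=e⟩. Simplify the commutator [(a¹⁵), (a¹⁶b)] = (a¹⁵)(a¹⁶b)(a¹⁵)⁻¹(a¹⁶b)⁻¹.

[(a¹⁵), (a¹⁶b)] = (a¹⁵)·(a¹⁶b)·(a¹⁵)⁻¹·(a¹⁶b)⁻¹.
  (a¹⁵) · (a¹⁶b) = a¹⁰b
  (a¹⁰b) · (a⁶) = a⁴b
  (a⁴b) · (a¹⁶b) = a⁹

Answer: a⁹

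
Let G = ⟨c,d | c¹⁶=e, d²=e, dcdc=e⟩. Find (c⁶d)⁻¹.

The order of (c⁶d) is 2 (smallest k with (c⁶d)ᵏ = e), so (c⁶d)⁻¹ = (c⁶d)¹ = c⁶d.
Check: (c⁶d) · (c⁶d) → (c⁶d) · c⁶ = d;   d · d = e, giving e as required.

Answer: c⁶d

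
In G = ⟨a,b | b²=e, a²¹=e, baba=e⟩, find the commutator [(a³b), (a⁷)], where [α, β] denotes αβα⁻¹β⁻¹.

[(a³b), (a⁷)] = (a³b)·(a⁷)·(a³b)⁻¹·(a⁷)⁻¹.
  (a³b) · (a⁷) = a¹⁷b
  (a¹⁷b) · (a³b) = a¹⁴
  (a¹⁴) · (a¹⁴) = a⁷

Answer: a⁷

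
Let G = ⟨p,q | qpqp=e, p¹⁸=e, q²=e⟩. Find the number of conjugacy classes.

The conjugacy classes (representative and size) are:
  [e] (size 1), [p] (size 2), [p²] (size 2), [p³] (size 2), [p¹⁴] (size 2), [p⁵] (size 2), [p¹²] (size 2), [p⁷] (size 2), [p¹⁰] (size 2), [p⁹] (size 1), [p¹⁰q] (size 9), [pq] (size 9).
Class equation: 1 + 2 + 2 + 2 + 2 + 2 + 2 + 2 + 2 + 1 + 9 + 9 = 36 = |G|. So G has 12 conjugacy classes.

Answer: 12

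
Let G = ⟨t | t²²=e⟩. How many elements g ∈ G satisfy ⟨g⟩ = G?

G is cyclic of order 22. An element generates G iff its order is 22, and a cyclic group of order 22 has exactly φ(22) = 10 such elements.

Answer: 10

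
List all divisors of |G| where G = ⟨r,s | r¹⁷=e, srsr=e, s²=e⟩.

|G| = 34 = 2 · 17. By Lagrange's theorem the order of any subgroup divides 34; the divisors of 34 are 1, 2, 17, 34.

Answer: 1, 2, 17, 34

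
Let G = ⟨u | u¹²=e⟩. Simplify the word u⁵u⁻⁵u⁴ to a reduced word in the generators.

Multiply left to right, reducing at each step:
  (u⁵) · u⁻⁵ = e
  e · u⁴ = u⁴

Answer: u⁴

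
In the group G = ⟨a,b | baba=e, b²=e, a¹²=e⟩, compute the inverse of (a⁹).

The order of (a⁹) is 4 (smallest k with (a⁹)ᵏ = e), so (a⁹)⁻¹ = (a⁹)³ = a³.
Check: (a⁹) · (a³) → (a⁹) · a³ = e, giving e as required.

Answer: a³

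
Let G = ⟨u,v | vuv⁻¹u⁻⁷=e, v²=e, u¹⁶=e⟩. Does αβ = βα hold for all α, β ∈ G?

u·v = uv but v·u = u⁷v, so u·v ≠ v·u and G is not abelian.

Answer: No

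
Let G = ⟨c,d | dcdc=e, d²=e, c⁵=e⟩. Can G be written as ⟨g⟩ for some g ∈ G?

Every cyclic group is abelian. But c·d = cd while d·c = c⁴d, so c·d ≠ d·c and G is not abelian. Hence G is not cyclic.

Answer: No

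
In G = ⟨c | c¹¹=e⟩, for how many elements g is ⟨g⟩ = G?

G is cyclic of order 11. An element generates G iff its order is 11, and a cyclic group of order 11 has exactly φ(11) = 10 such elements.

Answer: 10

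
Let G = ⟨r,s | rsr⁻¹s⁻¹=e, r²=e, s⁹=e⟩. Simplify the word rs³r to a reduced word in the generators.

Multiply left to right, reducing at each step:
  r · s³ = rs³
  (rs³) · r = s³

Answer: s³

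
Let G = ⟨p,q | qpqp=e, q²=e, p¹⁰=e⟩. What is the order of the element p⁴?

Compute successive powers until reaching e:
  (p⁴)¹ = p⁴, (p⁴)² = p⁸, (p⁴)³ = p², (p⁴)⁴ = p⁶, (p⁴)⁵ = e.
The smallest positive k with (p⁴)ᵏ = e is 5.

Answer: 5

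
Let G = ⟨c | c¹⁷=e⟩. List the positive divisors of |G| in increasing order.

|G| = 17 = 17. By Lagrange's theorem the order of any subgroup divides 17; the divisors of 17 are 1, 17.

Answer: 1, 17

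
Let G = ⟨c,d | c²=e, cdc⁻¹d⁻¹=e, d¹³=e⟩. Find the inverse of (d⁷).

The order of (d⁷) is 13 (smallest k with (d⁷)ᵏ = e), so (d⁷)⁻¹ = (d⁷)¹² = d⁶.
Check: (d⁷) · (d⁶) → (d⁷) · d⁶ = e, giving e as required.

Answer: d⁶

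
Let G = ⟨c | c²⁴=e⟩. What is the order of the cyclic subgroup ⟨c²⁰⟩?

|⟨c²⁰⟩| equals the order of c²⁰. Compute successive powers until reaching e:
  (c²⁰)¹ = c²⁰, (c²⁰)² = c¹⁶, (c²⁰)³ = c¹², (c²⁰)⁴ = c⁸, (c²⁰)⁵ = c⁴, (c²⁰)⁶ = e.
The smallest positive k with (c²⁰)ᵏ = e is 6, so |⟨c²⁰⟩| = 6.

Answer: 6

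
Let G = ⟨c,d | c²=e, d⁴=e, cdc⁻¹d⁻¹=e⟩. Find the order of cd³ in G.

Compute successive powers until reaching e:
  (cd³)¹ = cd³, (cd³)² = d², (cd³)³ = cd, (cd³)⁴ = e.
The smallest positive k with (cd³)ᵏ = e is 4.

Answer: 4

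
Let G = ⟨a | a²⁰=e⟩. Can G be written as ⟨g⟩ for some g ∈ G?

|G| = 20. The element a has order 20 (its powers give 20 distinct elements), so ⟨a⟩ = G and G is cyclic.

Answer: Yes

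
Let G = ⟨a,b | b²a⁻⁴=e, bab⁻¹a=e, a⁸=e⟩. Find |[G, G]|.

G' = [G, G] is generated by all commutators. The generator-pair commutators are: [a, b] = a².
The subgroup they normally generate is {e, a², a⁴, a⁶}, of order 4.
Check: |G/G'| = 16/4 = 4 is the order of the abelianisation.

Answer: 4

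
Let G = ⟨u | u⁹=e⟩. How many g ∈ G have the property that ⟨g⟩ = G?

G is cyclic of order 9. An element generates G iff its order is 9, and a cyclic group of order 9 has exactly φ(9) = 6 such elements.

Answer: 6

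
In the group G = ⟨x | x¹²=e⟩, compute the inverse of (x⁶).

The order of (x⁶) is 2 (smallest k with (x⁶)ᵏ = e), so (x⁶)⁻¹ = (x⁶)¹ = x⁶.
Check: (x⁶) · (x⁶) → (x⁶) · x⁶ = e, giving e as required.

Answer: x⁶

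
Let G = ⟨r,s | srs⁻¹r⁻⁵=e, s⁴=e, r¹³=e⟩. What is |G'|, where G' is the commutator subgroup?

G' = [G, G] is generated by all commutators. The generator-pair commutators are: [r, s] = r⁹.
The subgroup they normally generate is {e, r, r², r³, r⁴, r⁵, r⁶, r⁷, r⁸, r⁹, r¹⁰, r¹¹, r¹²}, of order 13.
Check: |G/G'| = 52/13 = 4 is the order of the abelianisation.

Answer: 13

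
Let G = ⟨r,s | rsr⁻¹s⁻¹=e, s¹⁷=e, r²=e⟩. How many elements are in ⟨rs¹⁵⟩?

|⟨rs¹⁵⟩| equals the order of rs¹⁵. Compute successive powers until reaching e:
  (rs¹⁵)¹ = rs¹⁵, (rs¹⁵)² = s¹³, (rs¹⁵)³ = rs¹¹, (rs¹⁵)⁴ = s⁹, (rs¹⁵)⁵ = rs⁷, (rs¹⁵)⁶ = s⁵, (rs¹⁵)⁷ = rs³, (rs¹⁵)⁸ = s, (rs¹⁵)⁹ = rs¹⁶, (rs¹⁵)¹⁰ = s¹⁴, (rs¹⁵)¹¹ = rs¹², (rs¹⁵)¹² = s¹⁰, (rs¹⁵)¹³ = rs⁸, (rs¹⁵)¹⁴ = s⁶, (rs¹⁵)¹⁵ = rs⁴, (rs¹⁵)¹⁶ = s², (rs¹⁵)¹⁷ = r, (rs¹⁵)¹⁸ = s¹⁵, (rs¹⁵)¹⁹ = rs¹³, (rs¹⁵)²⁰ = s¹¹, (rs¹⁵)²¹ = rs⁹, (rs¹⁵)²² = s⁷, (rs¹⁵)²³ = rs⁵, (rs¹⁵)²⁴ = s³, (rs¹⁵)²⁵ = rs, (rs¹⁵)²⁶ = s¹⁶, (rs¹⁵)²⁷ = rs¹⁴, (rs¹⁵)²⁸ = s¹², (rs¹⁵)²⁹ = rs¹⁰, (rs¹⁵)³⁰ = s⁸, (rs¹⁵)³¹ = rs⁶, (rs¹⁵)³² = s⁴, (rs¹⁵)³³ = rs², (rs¹⁵)³⁴ = e.
The smallest positive k with (rs¹⁵)ᵏ = e is 34, so |⟨rs¹⁵⟩| = 34.

Answer: 34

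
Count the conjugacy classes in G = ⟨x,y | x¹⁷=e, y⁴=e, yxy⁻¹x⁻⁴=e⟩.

The conjugacy classes (representative and size) are:
  [e] (size 1), [x⁴] (size 4), [x²] (size 4), [x⁵] (size 4), [x¹¹] (size 4), [x⁷y] (size 17), [x³y²] (size 17), [x⁹y³] (size 17).
Class equation: 1 + 4 + 4 + 4 + 4 + 17 + 17 + 17 = 68 = |G|. So G has 8 conjugacy classes.

Answer: 8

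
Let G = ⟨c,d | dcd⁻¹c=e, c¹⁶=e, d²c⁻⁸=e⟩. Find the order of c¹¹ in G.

Compute successive powers until reaching e:
  (c¹¹)¹ = c¹¹, (c¹¹)² = c⁶, (c¹¹)³ = c, (c¹¹)⁴ = c¹², (c¹¹)⁵ = c⁷, (c¹¹)⁶ = c², (c¹¹)⁷ = c¹³, (c¹¹)⁸ = c⁸, (c¹¹)⁹ = c³, (c¹¹)¹⁰ = c¹⁴, (c¹¹)¹¹ = c⁹, (c¹¹)¹² = c⁴, (c¹¹)¹³ = c¹⁵, (c¹¹)¹⁴ = c¹⁰, (c¹¹)¹⁵ = c⁵, (c¹¹)¹⁶ = e.
The smallest positive k with (c¹¹)ᵏ = e is 16.

Answer: 16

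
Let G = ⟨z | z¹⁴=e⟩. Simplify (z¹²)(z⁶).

Compute (z¹²) · (z⁶) by multiplying left to right and reducing via the relations at each step:
  (z¹²) · z⁶ = z⁴

Answer: z⁴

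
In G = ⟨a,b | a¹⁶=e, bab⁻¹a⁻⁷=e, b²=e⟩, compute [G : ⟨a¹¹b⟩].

First find ord(a¹¹b) by computing successive powers:
  (a¹¹b)¹ = a¹¹b, (a¹¹b)² = a⁸, (a¹¹b)³ = a³b, (a¹¹b)⁴ = e.
So |⟨a¹¹b⟩| = ord(a¹¹b) = 4. With |G| = 32, by Lagrange [G : ⟨a¹¹b⟩] = 32/4 = 8.

Answer: 8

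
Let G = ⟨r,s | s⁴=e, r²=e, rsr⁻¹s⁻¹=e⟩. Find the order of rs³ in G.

Compute successive powers until reaching e:
  (rs³)¹ = rs³, (rs³)² = s², (rs³)³ = rs, (rs³)⁴ = e.
The smallest positive k with (rs³)ᵏ = e is 4.

Answer: 4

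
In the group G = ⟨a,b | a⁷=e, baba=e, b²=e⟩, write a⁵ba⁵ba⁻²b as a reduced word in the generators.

Multiply left to right, reducing at each step:
  (a⁵) · b = a⁵b
  (a⁵b) · a⁵ = b
  b · b = e
  e · a⁻² = a⁵
  (a⁵) · b = a⁵b

Answer: a⁵b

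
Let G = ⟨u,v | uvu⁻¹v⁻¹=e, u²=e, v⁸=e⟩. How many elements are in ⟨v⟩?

|⟨v⟩| equals the order of v. Compute successive powers until reaching e:
  v¹ = v, v² = v², v³ = v³, v⁴ = v⁴, v⁵ = v⁵, v⁶ = v⁶, v⁷ = v⁷, v⁸ = e.
The smallest positive k with vᵏ = e is 8, so |⟨v⟩| = 8.

Answer: 8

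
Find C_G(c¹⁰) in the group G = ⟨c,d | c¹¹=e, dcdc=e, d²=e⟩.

⟨c¹⁰⟩ ⊆ C_G(c¹⁰) since powers of c¹⁰ commute with c¹⁰; so |C_G(c¹⁰)| ≥ |⟨c¹⁰⟩| = 11.
By orbit–stabilizer, |C_G(c¹⁰)| = |G| / |conj. class of c¹⁰| = 22 / 2 = 11.
The 11 elements commuting with c¹⁰ are {e, c, c², c³, c⁴, c⁵, c⁶, c⁷, c⁸, c⁹, c¹⁰}.

Answer: {e, c, c², c³, c⁴, c⁵, c⁶, c⁷, c⁸, c⁹, c¹⁰}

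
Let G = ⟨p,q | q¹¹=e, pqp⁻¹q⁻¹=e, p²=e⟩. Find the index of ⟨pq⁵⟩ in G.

First find ord(pq⁵) by computing successive powers:
  (pq⁵)¹ = pq⁵, (pq⁵)² = q¹⁰, (pq⁵)³ = pq⁴, (pq⁵)⁴ = q⁹, (pq⁵)⁵ = pq³, (pq⁵)⁶ = q⁸, (pq⁵)⁷ = pq², (pq⁵)⁸ = q⁷, (pq⁵)⁹ = pq, (pq⁵)¹⁰ = q⁶, (pq⁵)¹¹ = p, (pq⁵)¹² = q⁵, (pq⁵)¹³ = pq¹⁰, (pq⁵)¹⁴ = q⁴, (pq⁵)¹⁵ = pq⁹, (pq⁵)¹⁶ = q³, (pq⁵)¹⁷ = pq⁸, (pq⁵)¹⁸ = q², (pq⁵)¹⁹ = pq⁷, (pq⁵)²⁰ = q, (pq⁵)²¹ = pq⁶, (pq⁵)²² = e.
So |⟨pq⁵⟩| = ord(pq⁵) = 22. With |G| = 22, by Lagrange [G : ⟨pq⁵⟩] = 22/22 = 1.

Answer: 1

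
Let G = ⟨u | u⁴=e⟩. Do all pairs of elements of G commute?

G has a single generator, so G is cyclic and hence abelian.

Answer: Yes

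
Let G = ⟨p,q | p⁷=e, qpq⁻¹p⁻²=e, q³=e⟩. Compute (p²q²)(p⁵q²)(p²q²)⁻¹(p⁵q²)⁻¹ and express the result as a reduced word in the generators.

[(p²q²), (p⁵q²)] = (p²q²)·(p⁵q²)·(p²q²)⁻¹·(p⁵q²)⁻¹.
  (p²q²) · (p⁵q²) = pq
  (pq) · (p³q) = q²
  (q²) · (p⁴q) = p²

Answer: p²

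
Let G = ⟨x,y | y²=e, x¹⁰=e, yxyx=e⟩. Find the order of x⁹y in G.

Compute successive powers until reaching e:
  (x⁹y)¹ = x⁹y, (x⁹y)² = e.
The smallest positive k with (x⁹y)ᵏ = e is 2.

Answer: 2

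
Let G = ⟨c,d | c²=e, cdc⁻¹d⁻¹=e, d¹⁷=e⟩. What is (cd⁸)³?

Compute successive powers of (cd⁸), reducing at each step:
  (cd⁸)²: (cd⁸) · c = d⁸;   (d⁸) · d⁸ = d¹⁶
  (cd⁸)³: (d¹⁶) · c = cd¹⁶;   (cd¹⁶) · d⁸ = cd⁷

Answer: cd⁷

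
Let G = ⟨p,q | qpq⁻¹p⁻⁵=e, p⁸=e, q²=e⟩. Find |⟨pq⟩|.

|⟨pq⟩| equals the order of pq. Compute successive powers until reaching e:
  (pq)¹ = pq, (pq)² = p⁶, (pq)³ = p⁷q, (pq)⁴ = p⁴, (pq)⁵ = p⁵q, (pq)⁶ = p², (pq)⁷ = p³q, (pq)⁸ = e.
The smallest positive k with (pq)ᵏ = e is 8, so |⟨pq⟩| = 8.

Answer: 8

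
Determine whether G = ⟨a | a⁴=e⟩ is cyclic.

|G| = 4. The element a has order 4 (its powers give 4 distinct elements), so ⟨a⟩ = G and G is cyclic.

Answer: Yes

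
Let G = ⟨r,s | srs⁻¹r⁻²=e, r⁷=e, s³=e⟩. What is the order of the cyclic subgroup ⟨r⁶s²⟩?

|⟨r⁶s²⟩| equals the order of r⁶s². Compute successive powers until reaching e:
  (r⁶s²)¹ = r⁶s², (r⁶s²)² = r²s, (r⁶s²)³ = e.
The smallest positive k with (r⁶s²)ᵏ = e is 3, so |⟨r⁶s²⟩| = 3.

Answer: 3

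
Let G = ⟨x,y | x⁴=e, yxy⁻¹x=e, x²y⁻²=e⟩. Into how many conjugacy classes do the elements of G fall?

The conjugacy classes (representative and size) are:
  [e] (size 1), [x³] (size 2), [x²] (size 1), [y⁻¹] (size 2), [xy] (size 2).
Class equation: 1 + 2 + 1 + 2 + 2 = 8 = |G|. So G has 5 conjugacy classes.

Answer: 5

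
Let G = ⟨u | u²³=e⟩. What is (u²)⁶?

Compute successive powers of (u²), reducing at each step:
  (u²)²: (u²) · u² = u⁴
  (u²)³: (u⁴) · u² = u⁶
  (u²)⁴: (u⁶) · u² = u⁸
  (u²)⁵: (u⁸) · u² = u¹⁰
  (u²)⁶: (u¹⁰) · u² = u¹²

Answer: u¹²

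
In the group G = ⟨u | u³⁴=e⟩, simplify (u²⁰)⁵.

Compute successive powers of (u²⁰), reducing at each step:
  (u²⁰)²: (u²⁰) · u²⁰ = u⁶
  (u²⁰)³: (u⁶) · u²⁰ = u²⁶
  (u²⁰)⁴: (u²⁶) · u²⁰ = u¹²
  (u²⁰)⁵: (u¹²) · u²⁰ = u³²

Answer: u³²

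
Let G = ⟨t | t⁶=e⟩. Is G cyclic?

|G| = 6. The element t has order 6 (its powers give 6 distinct elements), so ⟨t⟩ = G and G is cyclic.

Answer: Yes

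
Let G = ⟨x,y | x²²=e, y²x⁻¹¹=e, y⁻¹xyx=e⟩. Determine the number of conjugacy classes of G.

The conjugacy classes (representative and size) are:
  [e] (size 1), [x²¹] (size 2), [x²] (size 2), [x³] (size 2), [x¹⁸] (size 2), [x¹⁷] (size 2), [x⁶] (size 2), [x⁷] (size 2), [x⁸] (size 2), [x¹³] (size 2), [x¹²] (size 2), [x¹¹] (size 1), [x¹⁰y] (size 11), [x⁷y] (size 11).
Class equation: 1 + 2 + 2 + 2 + 2 + 2 + 2 + 2 + 2 + 2 + 2 + 1 + 11 + 11 = 44 = |G|. So G has 14 conjugacy classes.

Answer: 14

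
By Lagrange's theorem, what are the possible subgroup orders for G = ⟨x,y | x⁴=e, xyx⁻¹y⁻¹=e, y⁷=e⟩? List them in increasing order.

|G| = 28 = 2² · 7. By Lagrange's theorem the order of any subgroup divides 28; the divisors of 28 are 1, 2, 4, 7, 14, 28.

Answer: 1, 2, 4, 7, 14, 28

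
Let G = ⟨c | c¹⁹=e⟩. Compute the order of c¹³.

Compute successive powers until reaching e:
  (c¹³)¹ = c¹³, (c¹³)² = c⁷, (c¹³)³ = c, (c¹³)⁴ = c¹⁴, (c¹³)⁵ = c⁸, (c¹³)⁶ = c², (c¹³)⁷ = c¹⁵, (c¹³)⁸ = c⁹, (c¹³)⁹ = c³, (c¹³)¹⁰ = c¹⁶, (c¹³)¹¹ = c¹⁰, (c¹³)¹² = c⁴, (c¹³)¹³ = c¹⁷, (c¹³)¹⁴ = c¹¹, (c¹³)¹⁵ = c⁵, (c¹³)¹⁶ = c¹⁸, (c¹³)¹⁷ = c¹², (c¹³)¹⁸ = c⁶, (c¹³)¹⁹ = e.
The smallest positive k with (c¹³)ᵏ = e is 19.

Answer: 19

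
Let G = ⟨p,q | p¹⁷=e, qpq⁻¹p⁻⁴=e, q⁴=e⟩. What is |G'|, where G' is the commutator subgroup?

G' = [G, G] is generated by all commutators. The generator-pair commutators are: [p, q] = p¹⁴.
The subgroup they normally generate is {e, p, p², p³, p⁴, p⁵, p⁶, p⁷, p⁸, p⁹, p¹⁰, p¹¹, p¹², p¹³, p¹⁴, p¹⁵, p¹⁶}, of order 17.
Check: |G/G'| = 68/17 = 4 is the order of the abelianisation.

Answer: 17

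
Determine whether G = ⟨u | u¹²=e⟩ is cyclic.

|G| = 12. The element u has order 12 (its powers give 12 distinct elements), so ⟨u⟩ = G and G is cyclic.

Answer: Yes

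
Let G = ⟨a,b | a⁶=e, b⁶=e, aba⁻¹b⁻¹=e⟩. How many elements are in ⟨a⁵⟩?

|⟨a⁵⟩| equals the order of a⁵. Compute successive powers until reaching e:
  (a⁵)¹ = a⁵, (a⁵)² = a⁴, (a⁵)³ = a³, (a⁵)⁴ = a², (a⁵)⁵ = a, (a⁵)⁶ = e.
The smallest positive k with (a⁵)ᵏ = e is 6, so |⟨a⁵⟩| = 6.

Answer: 6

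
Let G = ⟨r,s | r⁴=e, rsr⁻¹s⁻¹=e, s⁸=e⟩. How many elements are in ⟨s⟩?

|⟨s⟩| equals the order of s. Compute successive powers until reaching e:
  s¹ = s, s² = s², s³ = s³, s⁴ = s⁴, s⁵ = s⁵, s⁶ = s⁶, s⁷ = s⁷, s⁸ = e.
The smallest positive k with sᵏ = e is 8, so |⟨s⟩| = 8.

Answer: 8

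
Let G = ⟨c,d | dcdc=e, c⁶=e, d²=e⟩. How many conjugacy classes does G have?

The conjugacy classes (representative and size) are:
  [e] (size 1), [c⁵] (size 2), [c⁴] (size 2), [c³] (size 1), [d] (size 3), [c³d] (size 3).
Class equation: 1 + 2 + 2 + 1 + 3 + 3 = 12 = |G|. So G has 6 conjugacy classes.

Answer: 6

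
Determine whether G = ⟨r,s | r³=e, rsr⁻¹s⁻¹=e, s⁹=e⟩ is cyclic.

|G| = 27, but the maximum element order in G is 9 < 27. No single element generates all of G, so G is not cyclic.

Answer: No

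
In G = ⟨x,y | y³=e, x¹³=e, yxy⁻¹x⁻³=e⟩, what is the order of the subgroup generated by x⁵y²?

|⟨x⁵y²⟩| equals the order of x⁵y². Compute successive powers until reaching e:
  (x⁵y²)¹ = x⁵y², (x⁵y²)² = x¹¹y, (x⁵y²)³ = e.
The smallest positive k with (x⁵y²)ᵏ = e is 3, so |⟨x⁵y²⟩| = 3.

Answer: 3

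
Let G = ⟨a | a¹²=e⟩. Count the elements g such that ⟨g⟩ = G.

G is cyclic of order 12. An element generates G iff its order is 12, and a cyclic group of order 12 has exactly φ(12) = 4 such elements.

Answer: 4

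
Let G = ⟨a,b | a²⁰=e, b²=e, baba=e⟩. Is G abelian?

a·b = ab but b·a = a¹⁹b, so a·b ≠ b·a and G is not abelian.

Answer: No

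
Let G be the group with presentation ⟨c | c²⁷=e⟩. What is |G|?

G is generated by a single element, so G is cyclic. The relator gives c²⁷ = e and no smaller power is forced to be e, so the 27 powers {c, e, c², c³, c⁴, c⁵, c⁶, c⁷, c⁸, c⁹, c²², c²³, c²¹, c²⁰, c²⁴, c²⁵, c²⁶, c¹², c¹³, c¹¹, c¹⁰, c¹⁴, c¹⁵, c¹⁶, c¹⁷, c¹⁸, c¹⁹} are distinct. Hence |G| = 27.

Answer: 27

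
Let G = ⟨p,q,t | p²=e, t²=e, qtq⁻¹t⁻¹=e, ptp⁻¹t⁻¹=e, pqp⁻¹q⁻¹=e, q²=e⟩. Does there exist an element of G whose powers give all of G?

|G| = 8, but the maximum element order in G is 2 < 8. No single element generates all of G, so G is not cyclic.

Answer: No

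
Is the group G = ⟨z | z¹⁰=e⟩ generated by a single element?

|G| = 10. The element z has order 10 (its powers give 10 distinct elements), so ⟨z⟩ = G and G is cyclic.

Answer: Yes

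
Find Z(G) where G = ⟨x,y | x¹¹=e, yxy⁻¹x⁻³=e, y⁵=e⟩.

An element z ∈ Z(G) iff z commutes with every generator.
For example e is central: e·x = x = x·e; e·y = y = y·e.
Whereas x ∉ Z(G) since x·y = xy ≠ x³y = y·x.
Checking each of the 55 elements this way gives Z(G) = {e}, of order 1.

Answer: {e}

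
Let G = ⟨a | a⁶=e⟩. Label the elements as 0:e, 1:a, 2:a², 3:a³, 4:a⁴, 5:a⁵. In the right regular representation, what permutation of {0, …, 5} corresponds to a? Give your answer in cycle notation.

(0 1 2 3 4 5)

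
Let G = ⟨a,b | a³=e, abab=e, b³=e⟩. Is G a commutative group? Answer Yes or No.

a·b = ab but b·a = a²b², so a·b ≠ b·a and G is not abelian.

Answer: No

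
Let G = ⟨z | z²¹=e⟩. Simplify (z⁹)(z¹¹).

Compute (z⁹) · (z¹¹) by multiplying left to right and reducing via the relations at each step:
  (z⁹) · z¹¹ = z²⁰

Answer: z²⁰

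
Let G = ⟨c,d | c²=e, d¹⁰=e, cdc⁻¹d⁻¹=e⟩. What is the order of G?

Enumerate words in the generators, reducing via the relations: the distinct elements are
  {c, d, e, cd, d², d³, d⁴, d⁵, d⁶, d⁷, d⁸, d⁹, cd², cd³, cd⁴, cd⁵, cd⁶, cd⁷, cd⁸, cd⁹}.
No further products give new elements, so |G| = 20.

Answer: 20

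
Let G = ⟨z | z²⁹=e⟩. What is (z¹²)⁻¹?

The order of (z¹²) is 29 (smallest k with (z¹²)ᵏ = e), so (z¹²)⁻¹ = (z¹²)²⁸ = z¹⁷.
Check: (z¹²) · (z¹⁷) → (z¹²) · z¹⁷ = e, giving e as required.

Answer: z¹⁷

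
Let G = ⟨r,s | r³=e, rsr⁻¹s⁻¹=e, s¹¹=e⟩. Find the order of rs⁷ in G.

Compute successive powers until reaching e:
  (rs⁷)¹ = rs⁷, (rs⁷)² = r²s³, (rs⁷)³ = s¹⁰, (rs⁷)⁴ = rs⁶, (rs⁷)⁵ = r²s², (rs⁷)⁶ = s⁹, (rs⁷)⁷ = rs⁵, (rs⁷)⁸ = r²s, (rs⁷)⁹ = s⁸, (rs⁷)¹⁰ = rs⁴, (rs⁷)¹¹ = r², (rs⁷)¹² = s⁷, (rs⁷)¹³ = rs³, (rs⁷)¹⁴ = r²s¹⁰, (rs⁷)¹⁵ = s⁶, (rs⁷)¹⁶ = rs², (rs⁷)¹⁷ = r²s⁹, (rs⁷)¹⁸ = s⁵, (rs⁷)¹⁹ = rs, (rs⁷)²⁰ = r²s⁸, (rs⁷)²¹ = s⁴, (rs⁷)²² = r, (rs⁷)²³ = r²s⁷, (rs⁷)²⁴ = s³, (rs⁷)²⁵ = rs¹⁰, (rs⁷)²⁶ = r²s⁶, (rs⁷)²⁷ = s², (rs⁷)²⁸ = rs⁹, (rs⁷)²⁹ = r²s⁵, (rs⁷)³⁰ = s, (rs⁷)³¹ = rs⁸, (rs⁷)³² = r²s⁴, (rs⁷)³³ = e.
The smallest positive k with (rs⁷)ᵏ = e is 33.

Answer: 33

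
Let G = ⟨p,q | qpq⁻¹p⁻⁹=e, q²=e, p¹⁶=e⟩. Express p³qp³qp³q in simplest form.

Multiply left to right, reducing at each step:
  (p³) · q = p³q
  (p³q) · p³ = p¹⁴q
  (p¹⁴q) · q = p¹⁴
  (p¹⁴) · p³ = p
  p · q = pq

Answer: pq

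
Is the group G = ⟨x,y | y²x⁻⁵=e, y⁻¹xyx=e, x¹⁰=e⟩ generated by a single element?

Every cyclic group is abelian. But x·y = xy while y·x = x⁴y⁻¹, so x·y ≠ y·x and G is not abelian. Hence G is not cyclic.

Answer: No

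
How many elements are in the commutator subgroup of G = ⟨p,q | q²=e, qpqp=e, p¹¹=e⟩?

G' = [G, G] is generated by all commutators. The generator-pair commutators are: [p, q] = p².
The subgroup they normally generate is {e, p, p², p³, p⁴, p⁵, p⁶, p⁷, p⁸, p⁹, p¹⁰}, of order 11.
Check: |G/G'| = 22/11 = 2 is the order of the abelianisation.

Answer: 11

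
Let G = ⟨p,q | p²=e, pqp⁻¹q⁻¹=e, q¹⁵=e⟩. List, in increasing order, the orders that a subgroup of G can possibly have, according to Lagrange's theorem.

|G| = 30 = 2 · 3 · 5. By Lagrange's theorem the order of any subgroup divides 30; the divisors of 30 are 1, 2, 3, 5, 6, 10, 15, 30.

Answer: 1, 2, 3, 5, 6, 10, 15, 30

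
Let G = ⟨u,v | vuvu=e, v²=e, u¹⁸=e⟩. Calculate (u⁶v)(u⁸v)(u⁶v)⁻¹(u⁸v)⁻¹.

[(u⁶v), (u⁸v)] = (u⁶v)·(u⁸v)·(u⁶v)⁻¹·(u⁸v)⁻¹.
  (u⁶v) · (u⁸v) = u¹⁶
  (u¹⁶) · (u⁶v) = u⁴v
  (u⁴v) · (u⁸v) = u¹⁴

Answer: u¹⁴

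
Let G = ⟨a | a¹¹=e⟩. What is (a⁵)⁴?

Compute successive powers of (a⁵), reducing at each step:
  (a⁵)²: (a⁵) · a⁵ = a¹⁰
  (a⁵)³: (a¹⁰) · a⁵ = a⁴
  (a⁵)⁴: (a⁴) · a⁵ = a⁹

Answer: a⁹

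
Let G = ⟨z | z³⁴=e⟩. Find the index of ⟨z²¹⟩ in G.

First find ord(z²¹) by computing successive powers:
  (z²¹)¹ = z²¹, (z²¹)² = z⁸, (z²¹)³ = z²⁹, (z²¹)⁴ = z¹⁶, (z²¹)⁵ = z³, (z²¹)⁶ = z²⁴, (z²¹)⁷ = z¹¹, (z²¹)⁸ = z³², (z²¹)⁹ = z¹⁹, (z²¹)¹⁰ = z⁶, (z²¹)¹¹ = z²⁷, (z²¹)¹² = z¹⁴, (z²¹)¹³ = z, (z²¹)¹⁴ = z²², (z²¹)¹⁵ = z⁹, (z²¹)¹⁶ = z³⁰, (z²¹)¹⁷ = z¹⁷, (z²¹)¹⁸ = z⁴, (z²¹)¹⁹ = z²⁵, (z²¹)²⁰ = z¹², (z²¹)²¹ = z³³, (z²¹)²² = z²⁰, (z²¹)²³ = z⁷, (z²¹)²⁴ = z²⁸, (z²¹)²⁵ = z¹⁵, (z²¹)²⁶ = z², (z²¹)²⁷ = z²³, (z²¹)²⁸ = z¹⁰, (z²¹)²⁹ = z³¹, (z²¹)³⁰ = z¹⁸, (z²¹)³¹ = z⁵, (z²¹)³² = z²⁶, (z²¹)³³ = z¹³, (z²¹)³⁴ = e.
So |⟨z²¹⟩| = ord(z²¹) = 34. With |G| = 34, by Lagrange [G : ⟨z²¹⟩] = 34/34 = 1.

Answer: 1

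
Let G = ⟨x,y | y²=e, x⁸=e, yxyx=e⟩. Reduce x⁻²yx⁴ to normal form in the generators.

Multiply left to right, reducing at each step:
  (x⁶) · y = x⁶y
  (x⁶y) · x⁴ = x²y

Answer: x²y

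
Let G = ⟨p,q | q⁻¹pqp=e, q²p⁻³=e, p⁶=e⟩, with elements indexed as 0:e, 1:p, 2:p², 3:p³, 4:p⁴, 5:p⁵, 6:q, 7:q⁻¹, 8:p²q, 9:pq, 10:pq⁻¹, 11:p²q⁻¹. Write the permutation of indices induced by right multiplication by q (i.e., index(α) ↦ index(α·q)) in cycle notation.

(0 6 3 7)(1 9 4 10)(2 8 5 11)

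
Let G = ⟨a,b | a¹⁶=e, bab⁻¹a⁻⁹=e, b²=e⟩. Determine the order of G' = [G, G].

G' = [G, G] is generated by all commutators. The generator-pair commutators are: [a, b] = a⁸.
The subgroup they normally generate is {e, a⁸}, of order 2.
Check: |G/G'| = 32/2 = 16 is the order of the abelianisation.

Answer: 2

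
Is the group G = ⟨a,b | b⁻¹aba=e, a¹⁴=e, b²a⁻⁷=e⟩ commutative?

a·b = ab but b·a = a⁶b⁻¹, so a·b ≠ b·a and G is not abelian.

Answer: No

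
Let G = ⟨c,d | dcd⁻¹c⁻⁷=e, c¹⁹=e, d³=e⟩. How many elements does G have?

Enumerate words in the generators, reducing via the relations: the distinct elements are
  {c, d, e, cd, c², c³, c⁴, c⁵, c⁶, c⁷, c⁸, c⁹, d², cd², c²d, c³d, c¹², c¹³, c¹¹, c¹⁰, c¹⁴, c¹⁵, c¹⁶, c¹⁷, c¹⁸, c⁴d, c⁵d, c⁶d, c⁷d, c⁸d, c⁹d, c²d², c³d², c¹²d, c¹³d, c¹¹d, c¹⁰d, c¹⁴d, c¹⁵d, c¹⁶d, c¹⁷d, c¹⁸d, c⁴d², c⁵d², c⁶d², c⁷d², c⁸d², c⁹d², c¹²d², c¹³d², c¹¹d², c¹⁰d², c¹⁴d², c¹⁵d², c¹⁶d², c¹⁷d², c¹⁸d²}.
No further products give new elements, so |G| = 57.

Answer: 57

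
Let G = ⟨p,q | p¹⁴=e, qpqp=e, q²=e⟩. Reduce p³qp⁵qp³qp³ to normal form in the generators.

Multiply left to right, reducing at each step:
  (p³) · q = p³q
  (p³q) · p⁵ = p¹²q
  (p¹²q) · q = p¹²
  (p¹²) · p³ = p
  p · q = pq
  (pq) · p³ = p¹²q

Answer: p¹²q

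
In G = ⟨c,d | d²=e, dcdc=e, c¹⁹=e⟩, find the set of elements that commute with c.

⟨c⟩ ⊆ C_G(c) since powers of c commute with c; so |C_G(c)| ≥ |⟨c⟩| = 19.
By orbit–stabilizer, |C_G(c)| = |G| / |conj. class of c| = 38 / 2 = 19.
The 19 elements commuting with c are {e, c, c², c³, c⁴, c⁵, c⁶, c⁷, c⁸, c⁹, c¹⁰, c¹¹, c¹², c¹³, c¹⁴, c¹⁵, c¹⁶, c¹⁷, c¹⁸}.

Answer: {e, c, c², c³, c⁴, c⁵, c⁶, c⁷, c⁸, c⁹, c¹⁰, c¹¹, c¹², c¹³, c¹⁴, c¹⁵, c¹⁶, c¹⁷, c¹⁸}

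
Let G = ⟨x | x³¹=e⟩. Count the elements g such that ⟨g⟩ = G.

G is cyclic of order 31. An element generates G iff its order is 31, and a cyclic group of order 31 has exactly φ(31) = 30 such elements.

Answer: 30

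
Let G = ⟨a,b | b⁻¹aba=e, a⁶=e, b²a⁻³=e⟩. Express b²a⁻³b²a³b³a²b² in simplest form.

Multiply left to right, reducing at each step:
  (a³) · a⁻³ = e
  e · b² = a³
  (a³) · a³ = e
  e · b³ = b⁻¹
  (b⁻¹) · a² = ab
  (ab) · b² = ab⁻¹

Answer: ab⁻¹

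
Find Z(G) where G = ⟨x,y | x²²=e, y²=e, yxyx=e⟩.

An element z ∈ Z(G) iff z commutes with every generator.
For example x¹¹ is central: (x¹¹)·x = x¹² = x·(x¹¹); (x¹¹)·y = x¹¹y = y·(x¹¹).
Whereas x ∉ Z(G) since x·y = xy ≠ x²¹y = y·x.
Checking each of the 44 elements this way gives Z(G) = {e, x¹¹}, of order 2.

Answer: {e, x¹¹}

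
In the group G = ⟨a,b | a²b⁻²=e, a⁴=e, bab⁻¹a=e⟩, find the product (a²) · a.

Compute (a²) · a by multiplying left to right and reducing via the relations at each step:
  (a²) · a = a³

Answer: a³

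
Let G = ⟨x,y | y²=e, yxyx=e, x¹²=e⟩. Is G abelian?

x·y = xy but y·x = x¹¹y, so x·y ≠ y·x and G is not abelian.

Answer: No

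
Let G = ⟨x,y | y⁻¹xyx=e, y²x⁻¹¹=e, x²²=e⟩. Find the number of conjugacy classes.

The conjugacy classes (representative and size) are:
  [e] (size 1), [x²¹] (size 2), [x²] (size 2), [x³] (size 2), [x¹⁸] (size 2), [x¹⁷] (size 2), [x⁶] (size 2), [x⁷] (size 2), [x⁸] (size 2), [x¹³] (size 2), [x¹²] (size 2), [x¹¹] (size 1), [x¹⁰y] (size 11), [x⁷y] (size 11).
Class equation: 1 + 2 + 2 + 2 + 2 + 2 + 2 + 2 + 2 + 2 + 2 + 1 + 11 + 11 = 44 = |G|. So G has 14 conjugacy classes.

Answer: 14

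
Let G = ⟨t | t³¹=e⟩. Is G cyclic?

|G| = 31. The element t has order 31 (its powers give 31 distinct elements), so ⟨t⟩ = G and G is cyclic.

Answer: Yes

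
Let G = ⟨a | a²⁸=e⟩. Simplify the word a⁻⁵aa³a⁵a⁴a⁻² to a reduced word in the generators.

Multiply left to right, reducing at each step:
  (a²³) · a = a²⁴
  (a²⁴) · a³ = a²⁷
  (a²⁷) · a⁵ = a⁴
  (a⁴) · a⁴ = a⁸
  (a⁸) · a⁻² = a⁶

Answer: a⁶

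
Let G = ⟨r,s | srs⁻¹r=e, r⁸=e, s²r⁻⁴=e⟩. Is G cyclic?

Every cyclic group is abelian. But r·s = rs while s·r = r³s⁻¹, so r·s ≠ s·r and G is not abelian. Hence G is not cyclic.

Answer: No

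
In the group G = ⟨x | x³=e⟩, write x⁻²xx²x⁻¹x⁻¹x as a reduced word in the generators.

Multiply left to right, reducing at each step:
  x · x = x²
  (x²) · x² = x
  x · x⁻¹ = e
  e · x⁻¹ = x²
  (x²) · x = e

Answer: e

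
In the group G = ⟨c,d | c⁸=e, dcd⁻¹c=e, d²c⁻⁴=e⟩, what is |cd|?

Compute successive powers until reaching e:
  (cd)¹ = cd, (cd)² = c⁴, (cd)³ = cd⁻¹, (cd)⁴ = e.
The smallest positive k with (cd)ᵏ = e is 4.

Answer: 4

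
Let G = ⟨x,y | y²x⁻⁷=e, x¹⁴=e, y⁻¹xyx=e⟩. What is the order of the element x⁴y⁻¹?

Compute successive powers until reaching e:
  (x⁴y⁻¹)¹ = x⁴y⁻¹, (x⁴y⁻¹)² = x⁷, (x⁴y⁻¹)³ = x⁴y, (x⁴y⁻¹)⁴ = e.
The smallest positive k with (x⁴y⁻¹)ᵏ = e is 4.

Answer: 4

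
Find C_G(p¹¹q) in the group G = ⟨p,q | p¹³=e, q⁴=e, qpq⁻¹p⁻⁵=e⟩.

⟨p¹¹q⟩ ⊆ C_G(p¹¹q) since powers of p¹¹q commute with p¹¹q; so |C_G(p¹¹q)| ≥ |⟨p¹¹q⟩| = 4.
By orbit–stabilizer, |C_G(p¹¹q)| = |G| / |conj. class of p¹¹q| = 52 / 13 = 4.
The 4 elements commuting with p¹¹q are {e, pq², p³q³, p¹¹q}.

Answer: {e, pq², p³q³, p¹¹q}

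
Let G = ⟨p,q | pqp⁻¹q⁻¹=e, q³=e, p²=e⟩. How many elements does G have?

Enumerate words in the generators, reducing via the relations: the distinct elements are
  {e, p, q, pq, q², pq²}.
No further products give new elements, so |G| = 6.

Answer: 6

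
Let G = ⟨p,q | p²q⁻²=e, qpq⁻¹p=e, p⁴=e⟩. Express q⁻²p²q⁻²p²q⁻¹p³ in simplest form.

Multiply left to right, reducing at each step:
  (p²) · p² = e
  e · q⁻² = p²
  (p²) · p² = e
  e · q⁻¹ = q⁻¹
  (q⁻¹) · p³ = pq⁻¹

Answer: pq⁻¹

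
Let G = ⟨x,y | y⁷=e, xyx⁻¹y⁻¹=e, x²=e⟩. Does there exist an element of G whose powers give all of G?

|G| = 14. The element xy has order 14 (its powers give 14 distinct elements), so ⟨xy⟩ = G and G is cyclic.

Answer: Yes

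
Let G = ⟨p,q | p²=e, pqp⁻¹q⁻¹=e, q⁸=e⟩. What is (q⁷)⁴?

Compute successive powers of (q⁷), reducing at each step:
  (q⁷)²: (q⁷) · q⁷ = q⁶
  (q⁷)³: (q⁶) · q⁷ = q⁵
  (q⁷)⁴: (q⁵) · q⁷ = q⁴

Answer: q⁴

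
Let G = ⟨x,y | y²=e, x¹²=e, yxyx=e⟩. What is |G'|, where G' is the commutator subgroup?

G' = [G, G] is generated by all commutators. The generator-pair commutators are: [x, y] = x².
The subgroup they normally generate is {e, x², x⁴, x⁶, x⁸, x¹⁰}, of order 6.
Check: |G/G'| = 24/6 = 4 is the order of the abelianisation.

Answer: 6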